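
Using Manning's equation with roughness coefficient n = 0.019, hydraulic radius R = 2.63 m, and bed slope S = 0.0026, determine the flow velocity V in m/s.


Manning's equation gives V = (1/n) * R^(2/3) * S^(1/2).
First, compute R^(2/3) = 2.63^(2/3) = 1.9053.
Next, S^(1/2) = 0.0026^(1/2) = 0.05099.
Then 1/n = 1/0.019 = 52.63.
V = 52.63 * 1.9053 * 0.05099 = 5.1133 m/s.

5.1133


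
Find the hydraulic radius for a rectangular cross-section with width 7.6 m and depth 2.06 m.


For a rectangular section:
Flow area A = b * y = 7.6 * 2.06 = 15.66 m^2.
Wetted perimeter P = b + 2y = 7.6 + 2*2.06 = 11.72 m.
Hydraulic radius R = A/P = 15.66 / 11.72 = 1.3358 m.

1.3358


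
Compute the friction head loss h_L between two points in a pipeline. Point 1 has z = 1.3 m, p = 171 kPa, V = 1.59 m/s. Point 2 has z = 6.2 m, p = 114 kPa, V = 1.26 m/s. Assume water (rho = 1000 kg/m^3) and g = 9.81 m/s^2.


Total head at each section: H = z + p/(rho*g) + V^2/(2g).
H1 = 1.3 + 171*1000/(1000*9.81) + 1.59^2/(2*9.81)
   = 1.3 + 17.431 + 0.1289
   = 18.86 m.
H2 = 6.2 + 114*1000/(1000*9.81) + 1.26^2/(2*9.81)
   = 6.2 + 11.621 + 0.0809
   = 17.902 m.
h_L = H1 - H2 = 18.86 - 17.902 = 0.958 m.

0.958


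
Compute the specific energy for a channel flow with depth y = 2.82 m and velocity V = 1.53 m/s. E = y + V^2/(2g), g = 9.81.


Specific energy E = y + V^2/(2g).
Velocity head = V^2/(2g) = 1.53^2 / (2*9.81) = 2.3409 / 19.62 = 0.1193 m.
E = 2.82 + 0.1193 = 2.9393 m.

2.9393


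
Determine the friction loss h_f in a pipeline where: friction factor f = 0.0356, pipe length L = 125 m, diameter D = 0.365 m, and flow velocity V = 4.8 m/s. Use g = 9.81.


Darcy-Weisbach equation: h_f = f * (L/D) * V^2/(2g).
f * L/D = 0.0356 * 125/0.365 = 12.1918.
V^2/(2g) = 4.8^2 / (2*9.81) = 23.04 / 19.62 = 1.1743 m.
h_f = 12.1918 * 1.1743 = 14.317 m.

14.317


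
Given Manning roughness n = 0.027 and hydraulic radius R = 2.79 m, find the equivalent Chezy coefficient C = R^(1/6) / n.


The Chezy coefficient relates to Manning's n through C = R^(1/6) / n.
R^(1/6) = 2.79^(1/6) = 1.186499.
C = 1.186499 / 0.027 = 43.94 m^(1/2)/s.

43.94


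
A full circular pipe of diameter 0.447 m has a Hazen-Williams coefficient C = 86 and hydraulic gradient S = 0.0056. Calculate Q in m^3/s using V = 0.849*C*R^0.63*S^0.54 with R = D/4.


For a full circular pipe, R = D/4 = 0.447/4 = 0.1118 m.
V = 0.849 * 86 * 0.1118^0.63 * 0.0056^0.54
  = 0.849 * 86 * 0.251418 * 0.060817
  = 1.1164 m/s.
Pipe area A = pi*D^2/4 = pi*0.447^2/4 = 0.1569 m^2.
Q = A * V = 0.1569 * 1.1164 = 0.1752 m^3/s.

0.1752


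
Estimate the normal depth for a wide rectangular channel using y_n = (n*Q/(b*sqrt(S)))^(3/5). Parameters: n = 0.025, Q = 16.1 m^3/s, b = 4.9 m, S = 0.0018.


We use the wide-channel approximation y_n = (n*Q/(b*sqrt(S)))^(3/5).
sqrt(S) = sqrt(0.0018) = 0.042426.
Numerator: n*Q = 0.025 * 16.1 = 0.4025.
Denominator: b*sqrt(S) = 4.9 * 0.042426 = 0.207887.
arg = 1.9361.
y_n = 1.9361^(3/5) = 1.4865 m.

1.4865


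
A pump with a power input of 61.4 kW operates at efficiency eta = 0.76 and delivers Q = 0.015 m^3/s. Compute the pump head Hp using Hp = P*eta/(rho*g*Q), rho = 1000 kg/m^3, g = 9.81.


Pump head formula: Hp = P * eta / (rho * g * Q).
Numerator: P * eta = 61.4 * 1000 * 0.76 = 46664.0 W.
Denominator: rho * g * Q = 1000 * 9.81 * 0.015 = 147.15.
Hp = 46664.0 / 147.15 = 317.12 m.

317.12


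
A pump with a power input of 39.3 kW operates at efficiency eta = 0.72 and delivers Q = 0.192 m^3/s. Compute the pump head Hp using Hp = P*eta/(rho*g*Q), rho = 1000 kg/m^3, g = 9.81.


Pump head formula: Hp = P * eta / (rho * g * Q).
Numerator: P * eta = 39.3 * 1000 * 0.72 = 28296.0 W.
Denominator: rho * g * Q = 1000 * 9.81 * 0.192 = 1883.52.
Hp = 28296.0 / 1883.52 = 15.02 m.

15.02


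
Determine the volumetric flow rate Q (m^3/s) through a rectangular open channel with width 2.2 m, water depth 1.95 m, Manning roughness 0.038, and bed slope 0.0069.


For a rectangular channel, the cross-sectional area A = b * y = 2.2 * 1.95 = 4.29 m^2.
The wetted perimeter P = b + 2y = 2.2 + 2*1.95 = 6.1 m.
Hydraulic radius R = A/P = 4.29/6.1 = 0.7033 m.
Velocity V = (1/n)*R^(2/3)*S^(1/2) = (1/0.038)*0.7033^(2/3)*0.0069^(1/2) = 1.7287 m/s.
Discharge Q = A * V = 4.29 * 1.7287 = 7.416 m^3/s.

7.416


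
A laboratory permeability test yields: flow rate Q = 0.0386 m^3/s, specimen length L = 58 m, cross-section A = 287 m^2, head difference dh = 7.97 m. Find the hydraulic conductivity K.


From K = Q*L / (A*dh):
Numerator: Q*L = 0.0386 * 58 = 2.2388.
Denominator: A*dh = 287 * 7.97 = 2287.39.
K = 2.2388 / 2287.39 = 0.000979 m/s.

0.000979


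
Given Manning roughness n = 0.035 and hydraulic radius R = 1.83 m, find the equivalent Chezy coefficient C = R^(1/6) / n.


The Chezy coefficient relates to Manning's n through C = R^(1/6) / n.
R^(1/6) = 1.83^(1/6) = 1.105966.
C = 1.105966 / 0.035 = 31.6 m^(1/2)/s.

31.6


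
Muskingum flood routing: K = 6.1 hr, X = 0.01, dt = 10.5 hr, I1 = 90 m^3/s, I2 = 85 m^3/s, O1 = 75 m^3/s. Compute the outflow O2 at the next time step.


Muskingum coefficients:
denom = 2*K*(1-X) + dt = 2*6.1*(1-0.01) + 10.5 = 22.578.
C0 = (dt - 2*K*X)/denom = (10.5 - 2*6.1*0.01)/22.578 = 0.4597.
C1 = (dt + 2*K*X)/denom = (10.5 + 2*6.1*0.01)/22.578 = 0.4705.
C2 = (2*K*(1-X) - dt)/denom = 0.0699.
O2 = C0*I2 + C1*I1 + C2*O1
   = 0.4597*85 + 0.4705*90 + 0.0699*75
   = 86.65 m^3/s.

86.65


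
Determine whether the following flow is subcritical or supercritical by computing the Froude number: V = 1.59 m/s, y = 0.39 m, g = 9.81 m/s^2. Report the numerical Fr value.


The Froude number is defined as Fr = V / sqrt(g*y).
g*y = 9.81 * 0.39 = 3.8259.
sqrt(g*y) = sqrt(3.8259) = 1.956.
Fr = 1.59 / 1.956 = 0.8129.
Since Fr < 1, the flow is subcritical.

0.8129


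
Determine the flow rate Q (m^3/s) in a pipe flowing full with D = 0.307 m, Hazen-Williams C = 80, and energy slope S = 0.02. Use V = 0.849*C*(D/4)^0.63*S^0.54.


For a full circular pipe, R = D/4 = 0.307/4 = 0.0767 m.
V = 0.849 * 80 * 0.0767^0.63 * 0.02^0.54
  = 0.849 * 80 * 0.198426 * 0.120936
  = 1.6299 m/s.
Pipe area A = pi*D^2/4 = pi*0.307^2/4 = 0.074 m^2.
Q = A * V = 0.074 * 1.6299 = 0.1206 m^3/s.

0.1206


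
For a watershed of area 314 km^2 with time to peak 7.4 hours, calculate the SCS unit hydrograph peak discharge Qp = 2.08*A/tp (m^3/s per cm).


SCS formula: Qp = 2.08 * A / tp.
Qp = 2.08 * 314 / 7.4
   = 653.12 / 7.4
   = 88.26 m^3/s per cm.

88.26


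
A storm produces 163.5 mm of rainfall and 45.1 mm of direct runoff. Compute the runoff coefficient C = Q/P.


The runoff coefficient C = runoff depth / rainfall depth.
C = 45.1 / 163.5
  = 0.2758.

0.2758


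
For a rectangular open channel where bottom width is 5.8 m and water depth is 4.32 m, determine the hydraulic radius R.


For a rectangular section:
Flow area A = b * y = 5.8 * 4.32 = 25.06 m^2.
Wetted perimeter P = b + 2y = 5.8 + 2*4.32 = 14.44 m.
Hydraulic radius R = A/P = 25.06 / 14.44 = 1.7352 m.

1.7352


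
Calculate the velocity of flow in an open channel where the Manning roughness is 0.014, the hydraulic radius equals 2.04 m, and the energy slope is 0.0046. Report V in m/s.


Manning's equation gives V = (1/n) * R^(2/3) * S^(1/2).
First, compute R^(2/3) = 2.04^(2/3) = 1.6085.
Next, S^(1/2) = 0.0046^(1/2) = 0.067823.
Then 1/n = 1/0.014 = 71.43.
V = 71.43 * 1.6085 * 0.067823 = 7.7924 m/s.

7.7924


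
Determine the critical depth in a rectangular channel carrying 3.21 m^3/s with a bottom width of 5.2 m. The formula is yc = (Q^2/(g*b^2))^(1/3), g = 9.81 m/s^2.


Using yc = (Q^2 / (g * b^2))^(1/3):
Q^2 = 3.21^2 = 10.3.
g * b^2 = 9.81 * 5.2^2 = 9.81 * 27.04 = 265.26.
Q^2 / (g*b^2) = 10.3 / 265.26 = 0.0388.
yc = 0.0388^(1/3) = 0.3387 m.

0.3387


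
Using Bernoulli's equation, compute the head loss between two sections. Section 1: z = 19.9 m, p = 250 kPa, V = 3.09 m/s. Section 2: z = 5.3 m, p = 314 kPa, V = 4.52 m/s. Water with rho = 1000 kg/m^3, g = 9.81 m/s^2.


Total head at each section: H = z + p/(rho*g) + V^2/(2g).
H1 = 19.9 + 250*1000/(1000*9.81) + 3.09^2/(2*9.81)
   = 19.9 + 25.484 + 0.4867
   = 45.871 m.
H2 = 5.3 + 314*1000/(1000*9.81) + 4.52^2/(2*9.81)
   = 5.3 + 32.008 + 1.0413
   = 38.349 m.
h_L = H1 - H2 = 45.871 - 38.349 = 7.521 m.

7.521


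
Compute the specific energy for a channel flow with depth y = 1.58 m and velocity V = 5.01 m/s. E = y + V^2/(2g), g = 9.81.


Specific energy E = y + V^2/(2g).
Velocity head = V^2/(2g) = 5.01^2 / (2*9.81) = 25.1001 / 19.62 = 1.2793 m.
E = 1.58 + 1.2793 = 2.8593 m.

2.8593


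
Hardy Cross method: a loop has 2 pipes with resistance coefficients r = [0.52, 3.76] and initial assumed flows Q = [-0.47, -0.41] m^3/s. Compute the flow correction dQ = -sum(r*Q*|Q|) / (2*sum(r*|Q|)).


Numerator terms (r*Q*|Q|): 0.52*-0.47*|-0.47| = -0.1149; 3.76*-0.41*|-0.41| = -0.6321.
Sum of numerator = -0.7469.
Denominator terms (r*|Q|): 0.52*|-0.47| = 0.2444; 3.76*|-0.41| = 1.5416.
2 * sum of denominator = 2 * 1.786 = 3.572.
dQ = --0.7469 / 3.572 = 0.2091 m^3/s.

0.2091


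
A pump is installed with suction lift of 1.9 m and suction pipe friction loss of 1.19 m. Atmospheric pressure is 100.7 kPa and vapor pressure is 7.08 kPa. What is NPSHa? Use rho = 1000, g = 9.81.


NPSHa = p_atm/(rho*g) - z_s - hf_s - p_vap/(rho*g).
p_atm/(rho*g) = 100.7*1000 / (1000*9.81) = 10.265 m.
p_vap/(rho*g) = 7.08*1000 / (1000*9.81) = 0.722 m.
NPSHa = 10.265 - 1.9 - 1.19 - 0.722
      = 6.45 m.

6.45


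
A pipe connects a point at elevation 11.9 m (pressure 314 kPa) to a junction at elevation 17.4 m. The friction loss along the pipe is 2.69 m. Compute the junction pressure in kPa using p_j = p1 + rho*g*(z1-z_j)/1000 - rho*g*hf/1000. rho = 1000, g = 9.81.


Junction pressure: p_j = p1 + rho*g*(z1 - z_j)/1000 - rho*g*hf/1000.
Elevation term = 1000*9.81*(11.9 - 17.4)/1000 = -53.955 kPa.
Friction term = 1000*9.81*2.69/1000 = 26.389 kPa.
p_j = 314 + -53.955 - 26.389 = 233.66 kPa.

233.66


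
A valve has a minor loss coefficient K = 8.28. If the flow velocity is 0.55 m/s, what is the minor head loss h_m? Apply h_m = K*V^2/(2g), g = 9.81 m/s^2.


Minor loss formula: h_m = K * V^2/(2g).
V^2 = 0.55^2 = 0.3025.
V^2/(2g) = 0.3025 / 19.62 = 0.0154 m.
h_m = 8.28 * 0.0154 = 0.1277 m.

0.1277


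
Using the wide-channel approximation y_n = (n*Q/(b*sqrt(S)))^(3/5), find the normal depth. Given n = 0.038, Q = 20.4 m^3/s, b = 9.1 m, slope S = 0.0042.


We use the wide-channel approximation y_n = (n*Q/(b*sqrt(S)))^(3/5).
sqrt(S) = sqrt(0.0042) = 0.064807.
Numerator: n*Q = 0.038 * 20.4 = 0.7752.
Denominator: b*sqrt(S) = 9.1 * 0.064807 = 0.589744.
arg = 1.3145.
y_n = 1.3145^(3/5) = 1.1783 m.

1.1783


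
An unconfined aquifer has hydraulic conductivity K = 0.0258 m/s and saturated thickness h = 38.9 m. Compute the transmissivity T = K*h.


Transmissivity is defined as T = K * h.
T = 0.0258 * 38.9
  = 1.0036 m^2/s.

1.0036


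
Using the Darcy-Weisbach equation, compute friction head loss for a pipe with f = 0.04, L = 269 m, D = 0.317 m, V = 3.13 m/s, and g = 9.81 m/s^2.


Darcy-Weisbach equation: h_f = f * (L/D) * V^2/(2g).
f * L/D = 0.04 * 269/0.317 = 33.9432.
V^2/(2g) = 3.13^2 / (2*9.81) = 9.7969 / 19.62 = 0.4993 m.
h_f = 33.9432 * 0.4993 = 16.949 m.

16.949


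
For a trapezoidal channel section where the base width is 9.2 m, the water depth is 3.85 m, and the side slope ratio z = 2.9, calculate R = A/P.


For a trapezoidal section with side slope z:
A = (b + z*y)*y = (9.2 + 2.9*3.85)*3.85 = 78.405 m^2.
P = b + 2*y*sqrt(1 + z^2) = 9.2 + 2*3.85*sqrt(1 + 2.9^2) = 32.82 m.
R = A/P = 78.405 / 32.82 = 2.3889 m.

2.3889


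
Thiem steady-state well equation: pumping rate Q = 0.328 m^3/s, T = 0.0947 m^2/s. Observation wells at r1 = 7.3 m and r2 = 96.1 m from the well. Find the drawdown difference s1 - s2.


Thiem equation: s1 - s2 = Q/(2*pi*T) * ln(r2/r1).
ln(r2/r1) = ln(96.1/7.3) = 2.5775.
Q/(2*pi*T) = 0.328 / (2*pi*0.0947) = 0.328 / 0.595 = 0.5512.
s1 - s2 = 0.5512 * 2.5775 = 1.4208 m.

1.4208


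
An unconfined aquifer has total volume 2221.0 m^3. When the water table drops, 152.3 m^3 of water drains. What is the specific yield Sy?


Specific yield Sy = Volume drained / Total volume.
Sy = 152.3 / 2221.0
   = 0.0686.

0.0686


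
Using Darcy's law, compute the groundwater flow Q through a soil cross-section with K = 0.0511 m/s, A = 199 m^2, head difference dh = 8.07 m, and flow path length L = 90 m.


Darcy's law: Q = K * A * i, where i = dh/L.
Hydraulic gradient i = 8.07 / 90 = 0.089667.
Q = 0.0511 * 199 * 0.089667
  = 0.9118 m^3/s.

0.9118


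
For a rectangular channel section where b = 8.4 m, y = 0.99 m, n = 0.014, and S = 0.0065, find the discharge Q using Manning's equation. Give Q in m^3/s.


For a rectangular channel, the cross-sectional area A = b * y = 8.4 * 0.99 = 8.32 m^2.
The wetted perimeter P = b + 2y = 8.4 + 2*0.99 = 10.38 m.
Hydraulic radius R = A/P = 8.32/10.38 = 0.8012 m.
Velocity V = (1/n)*R^(2/3)*S^(1/2) = (1/0.014)*0.8012^(2/3)*0.0065^(1/2) = 4.9675 m/s.
Discharge Q = A * V = 8.32 * 4.9675 = 41.31 m^3/s.

41.31


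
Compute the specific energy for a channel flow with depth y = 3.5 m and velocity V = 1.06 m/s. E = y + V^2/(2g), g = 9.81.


Specific energy E = y + V^2/(2g).
Velocity head = V^2/(2g) = 1.06^2 / (2*9.81) = 1.1236 / 19.62 = 0.0573 m.
E = 3.5 + 0.0573 = 3.5573 m.

3.5573


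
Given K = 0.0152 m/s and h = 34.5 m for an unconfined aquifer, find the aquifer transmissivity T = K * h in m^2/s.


Transmissivity is defined as T = K * h.
T = 0.0152 * 34.5
  = 0.5244 m^2/s.

0.5244


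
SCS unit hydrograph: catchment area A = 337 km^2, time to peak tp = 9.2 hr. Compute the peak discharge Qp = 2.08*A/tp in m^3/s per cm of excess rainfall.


SCS formula: Qp = 2.08 * A / tp.
Qp = 2.08 * 337 / 9.2
   = 700.96 / 9.2
   = 76.19 m^3/s per cm.

76.19


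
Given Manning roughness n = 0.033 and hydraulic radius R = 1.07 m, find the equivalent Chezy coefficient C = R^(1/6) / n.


The Chezy coefficient relates to Manning's n through C = R^(1/6) / n.
R^(1/6) = 1.07^(1/6) = 1.01134.
C = 1.01134 / 0.033 = 30.65 m^(1/2)/s.

30.65


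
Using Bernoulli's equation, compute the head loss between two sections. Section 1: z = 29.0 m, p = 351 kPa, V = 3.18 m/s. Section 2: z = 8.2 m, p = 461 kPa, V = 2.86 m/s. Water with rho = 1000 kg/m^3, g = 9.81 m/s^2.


Total head at each section: H = z + p/(rho*g) + V^2/(2g).
H1 = 29.0 + 351*1000/(1000*9.81) + 3.18^2/(2*9.81)
   = 29.0 + 35.78 + 0.5154
   = 65.295 m.
H2 = 8.2 + 461*1000/(1000*9.81) + 2.86^2/(2*9.81)
   = 8.2 + 46.993 + 0.4169
   = 55.61 m.
h_L = H1 - H2 = 65.295 - 55.61 = 9.685 m.

9.685


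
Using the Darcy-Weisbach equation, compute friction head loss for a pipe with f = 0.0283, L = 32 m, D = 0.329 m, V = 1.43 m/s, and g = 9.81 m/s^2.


Darcy-Weisbach equation: h_f = f * (L/D) * V^2/(2g).
f * L/D = 0.0283 * 32/0.329 = 2.7526.
V^2/(2g) = 1.43^2 / (2*9.81) = 2.0449 / 19.62 = 0.1042 m.
h_f = 2.7526 * 0.1042 = 0.287 m.

0.287


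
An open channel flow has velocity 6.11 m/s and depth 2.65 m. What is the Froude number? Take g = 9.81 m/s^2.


The Froude number is defined as Fr = V / sqrt(g*y).
g*y = 9.81 * 2.65 = 25.9965.
sqrt(g*y) = sqrt(25.9965) = 5.0987.
Fr = 6.11 / 5.0987 = 1.1984.

1.1984


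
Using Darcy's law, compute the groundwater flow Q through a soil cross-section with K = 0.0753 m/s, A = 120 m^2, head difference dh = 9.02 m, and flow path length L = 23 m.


Darcy's law: Q = K * A * i, where i = dh/L.
Hydraulic gradient i = 9.02 / 23 = 0.392174.
Q = 0.0753 * 120 * 0.392174
  = 3.5437 m^3/s.

3.5437


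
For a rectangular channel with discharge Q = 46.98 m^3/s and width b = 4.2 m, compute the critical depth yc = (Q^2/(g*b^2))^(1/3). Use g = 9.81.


Using yc = (Q^2 / (g * b^2))^(1/3):
Q^2 = 46.98^2 = 2207.12.
g * b^2 = 9.81 * 4.2^2 = 9.81 * 17.64 = 173.05.
Q^2 / (g*b^2) = 2207.12 / 173.05 = 12.7542.
yc = 12.7542^(1/3) = 2.3364 m.

2.3364


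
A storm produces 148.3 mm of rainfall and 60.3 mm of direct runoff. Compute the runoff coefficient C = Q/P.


The runoff coefficient C = runoff depth / rainfall depth.
C = 60.3 / 148.3
  = 0.4066.

0.4066


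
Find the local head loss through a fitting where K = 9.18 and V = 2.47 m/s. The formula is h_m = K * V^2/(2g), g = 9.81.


Minor loss formula: h_m = K * V^2/(2g).
V^2 = 2.47^2 = 6.1009.
V^2/(2g) = 6.1009 / 19.62 = 0.311 m.
h_m = 9.18 * 0.311 = 2.8545 m.

2.8545


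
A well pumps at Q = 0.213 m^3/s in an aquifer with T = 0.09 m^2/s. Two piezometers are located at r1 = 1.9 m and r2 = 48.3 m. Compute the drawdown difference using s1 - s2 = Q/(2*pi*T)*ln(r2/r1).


Thiem equation: s1 - s2 = Q/(2*pi*T) * ln(r2/r1).
ln(r2/r1) = ln(48.3/1.9) = 3.2356.
Q/(2*pi*T) = 0.213 / (2*pi*0.09) = 0.213 / 0.5655 = 0.3767.
s1 - s2 = 0.3767 * 3.2356 = 1.2187 m.

1.2187


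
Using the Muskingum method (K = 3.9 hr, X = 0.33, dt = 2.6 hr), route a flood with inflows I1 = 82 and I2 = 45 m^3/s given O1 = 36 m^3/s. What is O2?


Muskingum coefficients:
denom = 2*K*(1-X) + dt = 2*3.9*(1-0.33) + 2.6 = 7.826.
C0 = (dt - 2*K*X)/denom = (2.6 - 2*3.9*0.33)/7.826 = 0.0033.
C1 = (dt + 2*K*X)/denom = (2.6 + 2*3.9*0.33)/7.826 = 0.6611.
C2 = (2*K*(1-X) - dt)/denom = 0.3355.
O2 = C0*I2 + C1*I1 + C2*O1
   = 0.0033*45 + 0.6611*82 + 0.3355*36
   = 66.44 m^3/s.

66.44


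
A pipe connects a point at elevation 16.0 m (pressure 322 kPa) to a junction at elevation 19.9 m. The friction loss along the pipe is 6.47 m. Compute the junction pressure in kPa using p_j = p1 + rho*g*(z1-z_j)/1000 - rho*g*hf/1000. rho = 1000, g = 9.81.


Junction pressure: p_j = p1 + rho*g*(z1 - z_j)/1000 - rho*g*hf/1000.
Elevation term = 1000*9.81*(16.0 - 19.9)/1000 = -38.259 kPa.
Friction term = 1000*9.81*6.47/1000 = 63.471 kPa.
p_j = 322 + -38.259 - 63.471 = 220.27 kPa.

220.27


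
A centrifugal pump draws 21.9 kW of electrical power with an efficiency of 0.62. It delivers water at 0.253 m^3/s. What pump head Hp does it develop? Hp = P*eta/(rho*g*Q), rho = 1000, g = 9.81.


Pump head formula: Hp = P * eta / (rho * g * Q).
Numerator: P * eta = 21.9 * 1000 * 0.62 = 13578.0 W.
Denominator: rho * g * Q = 1000 * 9.81 * 0.253 = 2481.93.
Hp = 13578.0 / 2481.93 = 5.47 m.

5.47


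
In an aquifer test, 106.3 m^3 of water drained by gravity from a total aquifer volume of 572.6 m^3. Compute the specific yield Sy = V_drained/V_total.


Specific yield Sy = Volume drained / Total volume.
Sy = 106.3 / 572.6
   = 0.1856.

0.1856


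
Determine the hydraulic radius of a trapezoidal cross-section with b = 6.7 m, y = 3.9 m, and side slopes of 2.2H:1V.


For a trapezoidal section with side slope z:
A = (b + z*y)*y = (6.7 + 2.2*3.9)*3.9 = 59.592 m^2.
P = b + 2*y*sqrt(1 + z^2) = 6.7 + 2*3.9*sqrt(1 + 2.2^2) = 25.55 m.
R = A/P = 59.592 / 25.55 = 2.3324 m.

2.3324


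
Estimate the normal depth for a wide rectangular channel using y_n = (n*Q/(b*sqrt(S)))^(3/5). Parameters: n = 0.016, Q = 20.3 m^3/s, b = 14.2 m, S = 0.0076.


We use the wide-channel approximation y_n = (n*Q/(b*sqrt(S)))^(3/5).
sqrt(S) = sqrt(0.0076) = 0.087178.
Numerator: n*Q = 0.016 * 20.3 = 0.3248.
Denominator: b*sqrt(S) = 14.2 * 0.087178 = 1.237928.
arg = 0.2624.
y_n = 0.2624^(3/5) = 0.4481 m.

0.4481


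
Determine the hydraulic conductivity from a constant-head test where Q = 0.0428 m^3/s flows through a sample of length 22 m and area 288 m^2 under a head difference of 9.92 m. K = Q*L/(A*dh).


From K = Q*L / (A*dh):
Numerator: Q*L = 0.0428 * 22 = 0.9416.
Denominator: A*dh = 288 * 9.92 = 2856.96.
K = 0.9416 / 2856.96 = 0.00033 m/s.

0.00033


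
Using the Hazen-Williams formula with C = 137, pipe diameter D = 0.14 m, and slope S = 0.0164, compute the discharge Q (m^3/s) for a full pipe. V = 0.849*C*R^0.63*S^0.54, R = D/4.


For a full circular pipe, R = D/4 = 0.14/4 = 0.035 m.
V = 0.849 * 137 * 0.035^0.63 * 0.0164^0.54
  = 0.849 * 137 * 0.120994 * 0.108646
  = 1.529 m/s.
Pipe area A = pi*D^2/4 = pi*0.14^2/4 = 0.0154 m^2.
Q = A * V = 0.0154 * 1.529 = 0.0235 m^3/s.

0.0235


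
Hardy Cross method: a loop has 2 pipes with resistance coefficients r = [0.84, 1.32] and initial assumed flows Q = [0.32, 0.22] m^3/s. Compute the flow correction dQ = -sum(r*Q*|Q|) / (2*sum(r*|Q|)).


Numerator terms (r*Q*|Q|): 0.84*0.32*|0.32| = 0.086; 1.32*0.22*|0.22| = 0.0639.
Sum of numerator = 0.1499.
Denominator terms (r*|Q|): 0.84*|0.32| = 0.2688; 1.32*|0.22| = 0.2904.
2 * sum of denominator = 2 * 0.5592 = 1.1184.
dQ = -0.1499 / 1.1184 = -0.134 m^3/s.

-0.134


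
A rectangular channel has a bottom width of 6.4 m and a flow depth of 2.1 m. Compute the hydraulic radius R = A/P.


For a rectangular section:
Flow area A = b * y = 6.4 * 2.1 = 13.44 m^2.
Wetted perimeter P = b + 2y = 6.4 + 2*2.1 = 10.6 m.
Hydraulic radius R = A/P = 13.44 / 10.6 = 1.2679 m.

1.2679


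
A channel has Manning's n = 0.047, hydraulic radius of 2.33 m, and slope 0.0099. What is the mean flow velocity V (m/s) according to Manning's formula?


Manning's equation gives V = (1/n) * R^(2/3) * S^(1/2).
First, compute R^(2/3) = 2.33^(2/3) = 1.7575.
Next, S^(1/2) = 0.0099^(1/2) = 0.099499.
Then 1/n = 1/0.047 = 21.28.
V = 21.28 * 1.7575 * 0.099499 = 3.7207 m/s.

3.7207


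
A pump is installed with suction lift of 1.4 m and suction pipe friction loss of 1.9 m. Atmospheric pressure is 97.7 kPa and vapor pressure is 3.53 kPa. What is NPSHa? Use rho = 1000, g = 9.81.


NPSHa = p_atm/(rho*g) - z_s - hf_s - p_vap/(rho*g).
p_atm/(rho*g) = 97.7*1000 / (1000*9.81) = 9.959 m.
p_vap/(rho*g) = 3.53*1000 / (1000*9.81) = 0.36 m.
NPSHa = 9.959 - 1.4 - 1.9 - 0.36
      = 6.3 m.

6.3


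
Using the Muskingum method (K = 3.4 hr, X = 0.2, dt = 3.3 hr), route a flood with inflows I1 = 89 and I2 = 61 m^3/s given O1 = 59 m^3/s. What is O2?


Muskingum coefficients:
denom = 2*K*(1-X) + dt = 2*3.4*(1-0.2) + 3.3 = 8.74.
C0 = (dt - 2*K*X)/denom = (3.3 - 2*3.4*0.2)/8.74 = 0.222.
C1 = (dt + 2*K*X)/denom = (3.3 + 2*3.4*0.2)/8.74 = 0.5332.
C2 = (2*K*(1-X) - dt)/denom = 0.2449.
O2 = C0*I2 + C1*I1 + C2*O1
   = 0.222*61 + 0.5332*89 + 0.2449*59
   = 75.44 m^3/s.

75.44


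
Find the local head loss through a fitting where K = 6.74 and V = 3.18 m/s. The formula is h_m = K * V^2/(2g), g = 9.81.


Minor loss formula: h_m = K * V^2/(2g).
V^2 = 3.18^2 = 10.1124.
V^2/(2g) = 10.1124 / 19.62 = 0.5154 m.
h_m = 6.74 * 0.5154 = 3.4739 m.

3.4739


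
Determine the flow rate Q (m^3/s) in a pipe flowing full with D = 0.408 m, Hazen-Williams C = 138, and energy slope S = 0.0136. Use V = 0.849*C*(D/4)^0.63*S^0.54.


For a full circular pipe, R = D/4 = 0.408/4 = 0.102 m.
V = 0.849 * 138 * 0.102^0.63 * 0.0136^0.54
  = 0.849 * 138 * 0.237366 * 0.0982
  = 2.731 m/s.
Pipe area A = pi*D^2/4 = pi*0.408^2/4 = 0.1307 m^2.
Q = A * V = 0.1307 * 2.731 = 0.357 m^3/s.

0.357


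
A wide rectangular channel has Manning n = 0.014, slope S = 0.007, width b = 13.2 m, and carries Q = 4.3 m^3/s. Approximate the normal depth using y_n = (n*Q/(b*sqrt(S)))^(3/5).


We use the wide-channel approximation y_n = (n*Q/(b*sqrt(S)))^(3/5).
sqrt(S) = sqrt(0.007) = 0.083666.
Numerator: n*Q = 0.014 * 4.3 = 0.0602.
Denominator: b*sqrt(S) = 13.2 * 0.083666 = 1.104391.
arg = 0.0545.
y_n = 0.0545^(3/5) = 0.1745 m.

0.1745


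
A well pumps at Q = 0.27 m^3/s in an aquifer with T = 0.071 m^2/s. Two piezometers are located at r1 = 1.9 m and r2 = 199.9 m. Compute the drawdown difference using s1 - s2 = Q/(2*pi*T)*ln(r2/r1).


Thiem equation: s1 - s2 = Q/(2*pi*T) * ln(r2/r1).
ln(r2/r1) = ln(199.9/1.9) = 4.656.
Q/(2*pi*T) = 0.27 / (2*pi*0.071) = 0.27 / 0.4461 = 0.6052.
s1 - s2 = 0.6052 * 4.656 = 2.818 m.

2.818


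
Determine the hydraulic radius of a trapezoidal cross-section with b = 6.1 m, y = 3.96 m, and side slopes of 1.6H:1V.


For a trapezoidal section with side slope z:
A = (b + z*y)*y = (6.1 + 1.6*3.96)*3.96 = 49.247 m^2.
P = b + 2*y*sqrt(1 + z^2) = 6.1 + 2*3.96*sqrt(1 + 1.6^2) = 21.043 m.
R = A/P = 49.247 / 21.043 = 2.3402 m.

2.3402


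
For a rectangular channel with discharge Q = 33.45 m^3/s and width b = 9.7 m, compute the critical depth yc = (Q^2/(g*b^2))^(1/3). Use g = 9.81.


Using yc = (Q^2 / (g * b^2))^(1/3):
Q^2 = 33.45^2 = 1118.9.
g * b^2 = 9.81 * 9.7^2 = 9.81 * 94.09 = 923.02.
Q^2 / (g*b^2) = 1118.9 / 923.02 = 1.2122.
yc = 1.2122^(1/3) = 1.0663 m.

1.0663


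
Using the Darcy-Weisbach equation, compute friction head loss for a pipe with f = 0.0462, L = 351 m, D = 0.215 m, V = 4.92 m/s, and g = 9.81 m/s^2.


Darcy-Weisbach equation: h_f = f * (L/D) * V^2/(2g).
f * L/D = 0.0462 * 351/0.215 = 75.4242.
V^2/(2g) = 4.92^2 / (2*9.81) = 24.2064 / 19.62 = 1.2338 m.
h_f = 75.4242 * 1.2338 = 93.055 m.

93.055


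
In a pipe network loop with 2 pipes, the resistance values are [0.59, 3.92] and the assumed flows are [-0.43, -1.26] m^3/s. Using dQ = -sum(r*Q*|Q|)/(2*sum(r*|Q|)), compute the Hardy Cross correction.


Numerator terms (r*Q*|Q|): 0.59*-0.43*|-0.43| = -0.1091; 3.92*-1.26*|-1.26| = -6.2234.
Sum of numerator = -6.3325.
Denominator terms (r*|Q|): 0.59*|-0.43| = 0.2537; 3.92*|-1.26| = 4.9392.
2 * sum of denominator = 2 * 5.1929 = 10.3858.
dQ = --6.3325 / 10.3858 = 0.6097 m^3/s.

0.6097


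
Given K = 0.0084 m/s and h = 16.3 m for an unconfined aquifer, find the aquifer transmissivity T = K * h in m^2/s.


Transmissivity is defined as T = K * h.
T = 0.0084 * 16.3
  = 0.1369 m^2/s.

0.1369


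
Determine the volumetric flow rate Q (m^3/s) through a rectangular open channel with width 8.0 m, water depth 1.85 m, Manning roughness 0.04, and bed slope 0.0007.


For a rectangular channel, the cross-sectional area A = b * y = 8.0 * 1.85 = 14.8 m^2.
The wetted perimeter P = b + 2y = 8.0 + 2*1.85 = 11.7 m.
Hydraulic radius R = A/P = 14.8/11.7 = 1.265 m.
Velocity V = (1/n)*R^(2/3)*S^(1/2) = (1/0.04)*1.265^(2/3)*0.0007^(1/2) = 0.7736 m/s.
Discharge Q = A * V = 14.8 * 0.7736 = 11.45 m^3/s.

11.45


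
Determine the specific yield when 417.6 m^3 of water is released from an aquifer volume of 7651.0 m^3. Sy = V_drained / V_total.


Specific yield Sy = Volume drained / Total volume.
Sy = 417.6 / 7651.0
   = 0.0546.

0.0546


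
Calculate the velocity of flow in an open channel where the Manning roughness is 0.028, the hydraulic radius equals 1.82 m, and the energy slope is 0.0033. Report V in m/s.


Manning's equation gives V = (1/n) * R^(2/3) * S^(1/2).
First, compute R^(2/3) = 1.82^(2/3) = 1.4907.
Next, S^(1/2) = 0.0033^(1/2) = 0.057446.
Then 1/n = 1/0.028 = 35.71.
V = 35.71 * 1.4907 * 0.057446 = 3.0583 m/s.

3.0583


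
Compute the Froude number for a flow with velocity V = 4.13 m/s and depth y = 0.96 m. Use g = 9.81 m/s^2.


The Froude number is defined as Fr = V / sqrt(g*y).
g*y = 9.81 * 0.96 = 9.4176.
sqrt(g*y) = sqrt(9.4176) = 3.0688.
Fr = 4.13 / 3.0688 = 1.3458.

1.3458


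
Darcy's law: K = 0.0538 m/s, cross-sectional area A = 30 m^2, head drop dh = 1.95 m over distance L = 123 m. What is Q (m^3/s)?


Darcy's law: Q = K * A * i, where i = dh/L.
Hydraulic gradient i = 1.95 / 123 = 0.015854.
Q = 0.0538 * 30 * 0.015854
  = 0.0256 m^3/s.

0.0256


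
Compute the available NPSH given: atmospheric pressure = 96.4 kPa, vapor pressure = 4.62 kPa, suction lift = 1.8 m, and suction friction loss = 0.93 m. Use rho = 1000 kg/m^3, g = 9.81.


NPSHa = p_atm/(rho*g) - z_s - hf_s - p_vap/(rho*g).
p_atm/(rho*g) = 96.4*1000 / (1000*9.81) = 9.827 m.
p_vap/(rho*g) = 4.62*1000 / (1000*9.81) = 0.471 m.
NPSHa = 9.827 - 1.8 - 0.93 - 0.471
      = 6.63 m.

6.63


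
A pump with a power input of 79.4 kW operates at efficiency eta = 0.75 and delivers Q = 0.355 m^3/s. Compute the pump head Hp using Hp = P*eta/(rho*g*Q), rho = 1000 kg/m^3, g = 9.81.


Pump head formula: Hp = P * eta / (rho * g * Q).
Numerator: P * eta = 79.4 * 1000 * 0.75 = 59550.0 W.
Denominator: rho * g * Q = 1000 * 9.81 * 0.355 = 3482.55.
Hp = 59550.0 / 3482.55 = 17.1 m.

17.1


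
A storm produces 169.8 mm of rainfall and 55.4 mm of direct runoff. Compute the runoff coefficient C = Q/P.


The runoff coefficient C = runoff depth / rainfall depth.
C = 55.4 / 169.8
  = 0.3263.

0.3263


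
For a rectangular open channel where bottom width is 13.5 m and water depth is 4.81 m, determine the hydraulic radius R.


For a rectangular section:
Flow area A = b * y = 13.5 * 4.81 = 64.93 m^2.
Wetted perimeter P = b + 2y = 13.5 + 2*4.81 = 23.12 m.
Hydraulic radius R = A/P = 64.93 / 23.12 = 2.8086 m.

2.8086


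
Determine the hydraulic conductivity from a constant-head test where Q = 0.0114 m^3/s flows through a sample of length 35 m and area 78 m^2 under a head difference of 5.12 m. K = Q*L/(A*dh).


From K = Q*L / (A*dh):
Numerator: Q*L = 0.0114 * 35 = 0.399.
Denominator: A*dh = 78 * 5.12 = 399.36.
K = 0.399 / 399.36 = 0.000999 m/s.

0.000999


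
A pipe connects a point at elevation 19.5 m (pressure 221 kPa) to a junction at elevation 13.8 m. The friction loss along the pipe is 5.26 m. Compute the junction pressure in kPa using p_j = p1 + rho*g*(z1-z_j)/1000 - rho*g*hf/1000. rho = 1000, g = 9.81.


Junction pressure: p_j = p1 + rho*g*(z1 - z_j)/1000 - rho*g*hf/1000.
Elevation term = 1000*9.81*(19.5 - 13.8)/1000 = 55.917 kPa.
Friction term = 1000*9.81*5.26/1000 = 51.601 kPa.
p_j = 221 + 55.917 - 51.601 = 225.32 kPa.

225.32


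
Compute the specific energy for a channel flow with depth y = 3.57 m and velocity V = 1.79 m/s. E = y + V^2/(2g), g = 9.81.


Specific energy E = y + V^2/(2g).
Velocity head = V^2/(2g) = 1.79^2 / (2*9.81) = 3.2041 / 19.62 = 0.1633 m.
E = 3.57 + 0.1633 = 3.7333 m.

3.7333


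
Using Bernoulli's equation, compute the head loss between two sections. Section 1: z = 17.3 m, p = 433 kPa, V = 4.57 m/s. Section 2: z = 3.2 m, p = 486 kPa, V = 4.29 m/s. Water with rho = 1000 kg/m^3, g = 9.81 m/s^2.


Total head at each section: H = z + p/(rho*g) + V^2/(2g).
H1 = 17.3 + 433*1000/(1000*9.81) + 4.57^2/(2*9.81)
   = 17.3 + 44.139 + 1.0645
   = 62.503 m.
H2 = 3.2 + 486*1000/(1000*9.81) + 4.29^2/(2*9.81)
   = 3.2 + 49.541 + 0.938
   = 53.679 m.
h_L = H1 - H2 = 62.503 - 53.679 = 8.824 m.

8.824


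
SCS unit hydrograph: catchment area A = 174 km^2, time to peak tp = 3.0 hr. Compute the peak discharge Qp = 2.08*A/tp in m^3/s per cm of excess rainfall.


SCS formula: Qp = 2.08 * A / tp.
Qp = 2.08 * 174 / 3.0
   = 361.92 / 3.0
   = 120.64 m^3/s per cm.

120.64


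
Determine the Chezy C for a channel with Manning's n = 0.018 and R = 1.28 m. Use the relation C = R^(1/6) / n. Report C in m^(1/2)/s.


The Chezy coefficient relates to Manning's n through C = R^(1/6) / n.
R^(1/6) = 1.28^(1/6) = 1.042001.
C = 1.042001 / 0.018 = 57.89 m^(1/2)/s.

57.89


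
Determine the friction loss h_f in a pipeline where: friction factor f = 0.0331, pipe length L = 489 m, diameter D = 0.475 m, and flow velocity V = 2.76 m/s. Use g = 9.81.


Darcy-Weisbach equation: h_f = f * (L/D) * V^2/(2g).
f * L/D = 0.0331 * 489/0.475 = 34.0756.
V^2/(2g) = 2.76^2 / (2*9.81) = 7.6176 / 19.62 = 0.3883 m.
h_f = 34.0756 * 0.3883 = 13.23 m.

13.23


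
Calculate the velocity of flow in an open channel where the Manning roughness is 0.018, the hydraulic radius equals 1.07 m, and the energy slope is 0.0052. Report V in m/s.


Manning's equation gives V = (1/n) * R^(2/3) * S^(1/2).
First, compute R^(2/3) = 1.07^(2/3) = 1.0461.
Next, S^(1/2) = 0.0052^(1/2) = 0.072111.
Then 1/n = 1/0.018 = 55.56.
V = 55.56 * 1.0461 * 0.072111 = 4.191 m/s.

4.191


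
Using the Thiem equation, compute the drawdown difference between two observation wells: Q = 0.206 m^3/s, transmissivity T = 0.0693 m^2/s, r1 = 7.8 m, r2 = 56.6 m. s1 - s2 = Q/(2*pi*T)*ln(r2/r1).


Thiem equation: s1 - s2 = Q/(2*pi*T) * ln(r2/r1).
ln(r2/r1) = ln(56.6/7.8) = 1.9819.
Q/(2*pi*T) = 0.206 / (2*pi*0.0693) = 0.206 / 0.4354 = 0.4731.
s1 - s2 = 0.4731 * 1.9819 = 0.9376 m.

0.9376


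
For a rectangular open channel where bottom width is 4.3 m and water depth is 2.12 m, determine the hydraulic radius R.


For a rectangular section:
Flow area A = b * y = 4.3 * 2.12 = 9.12 m^2.
Wetted perimeter P = b + 2y = 4.3 + 2*2.12 = 8.54 m.
Hydraulic radius R = A/P = 9.12 / 8.54 = 1.0674 m.

1.0674


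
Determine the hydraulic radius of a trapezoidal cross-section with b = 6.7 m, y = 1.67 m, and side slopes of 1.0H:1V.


For a trapezoidal section with side slope z:
A = (b + z*y)*y = (6.7 + 1.0*1.67)*1.67 = 13.978 m^2.
P = b + 2*y*sqrt(1 + z^2) = 6.7 + 2*1.67*sqrt(1 + 1.0^2) = 11.423 m.
R = A/P = 13.978 / 11.423 = 1.2236 m.

1.2236


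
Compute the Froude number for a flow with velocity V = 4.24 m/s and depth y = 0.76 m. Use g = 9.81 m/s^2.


The Froude number is defined as Fr = V / sqrt(g*y).
g*y = 9.81 * 0.76 = 7.4556.
sqrt(g*y) = sqrt(7.4556) = 2.7305.
Fr = 4.24 / 2.7305 = 1.5528.

1.5528


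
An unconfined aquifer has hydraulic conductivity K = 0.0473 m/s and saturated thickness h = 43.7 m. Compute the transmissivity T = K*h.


Transmissivity is defined as T = K * h.
T = 0.0473 * 43.7
  = 2.067 m^2/s.

2.067


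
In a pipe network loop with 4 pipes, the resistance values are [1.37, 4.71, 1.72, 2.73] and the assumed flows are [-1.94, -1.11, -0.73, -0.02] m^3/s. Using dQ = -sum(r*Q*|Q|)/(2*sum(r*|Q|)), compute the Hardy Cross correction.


Numerator terms (r*Q*|Q|): 1.37*-1.94*|-1.94| = -5.1561; 4.71*-1.11*|-1.11| = -5.8032; 1.72*-0.73*|-0.73| = -0.9166; 2.73*-0.02*|-0.02| = -0.0011.
Sum of numerator = -11.877.
Denominator terms (r*|Q|): 1.37*|-1.94| = 2.6578; 4.71*|-1.11| = 5.2281; 1.72*|-0.73| = 1.2556; 2.73*|-0.02| = 0.0546.
2 * sum of denominator = 2 * 9.1961 = 18.3922.
dQ = --11.877 / 18.3922 = 0.6458 m^3/s.

0.6458


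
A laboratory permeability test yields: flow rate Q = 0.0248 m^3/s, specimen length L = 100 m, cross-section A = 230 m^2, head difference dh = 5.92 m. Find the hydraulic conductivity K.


From K = Q*L / (A*dh):
Numerator: Q*L = 0.0248 * 100 = 2.48.
Denominator: A*dh = 230 * 5.92 = 1361.6.
K = 2.48 / 1361.6 = 0.001821 m/s.

0.001821


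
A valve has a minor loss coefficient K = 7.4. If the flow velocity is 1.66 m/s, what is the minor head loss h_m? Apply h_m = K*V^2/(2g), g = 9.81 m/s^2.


Minor loss formula: h_m = K * V^2/(2g).
V^2 = 1.66^2 = 2.7556.
V^2/(2g) = 2.7556 / 19.62 = 0.1404 m.
h_m = 7.4 * 0.1404 = 1.0393 m.

1.0393


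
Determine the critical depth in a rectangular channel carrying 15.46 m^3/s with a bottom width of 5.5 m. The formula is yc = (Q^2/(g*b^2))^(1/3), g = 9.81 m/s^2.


Using yc = (Q^2 / (g * b^2))^(1/3):
Q^2 = 15.46^2 = 239.01.
g * b^2 = 9.81 * 5.5^2 = 9.81 * 30.25 = 296.75.
Q^2 / (g*b^2) = 239.01 / 296.75 = 0.8054.
yc = 0.8054^(1/3) = 0.9304 m.

0.9304


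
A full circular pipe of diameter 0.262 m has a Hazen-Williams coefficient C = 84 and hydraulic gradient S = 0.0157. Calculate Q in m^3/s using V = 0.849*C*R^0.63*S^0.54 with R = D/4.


For a full circular pipe, R = D/4 = 0.262/4 = 0.0655 m.
V = 0.849 * 84 * 0.0655^0.63 * 0.0157^0.54
  = 0.849 * 84 * 0.179569 * 0.106117
  = 1.359 m/s.
Pipe area A = pi*D^2/4 = pi*0.262^2/4 = 0.0539 m^2.
Q = A * V = 0.0539 * 1.359 = 0.0733 m^3/s.

0.0733


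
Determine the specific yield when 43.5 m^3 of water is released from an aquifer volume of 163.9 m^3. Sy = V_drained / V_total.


Specific yield Sy = Volume drained / Total volume.
Sy = 43.5 / 163.9
   = 0.2654.

0.2654


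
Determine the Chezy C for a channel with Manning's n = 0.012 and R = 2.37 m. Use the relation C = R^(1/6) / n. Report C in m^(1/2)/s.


The Chezy coefficient relates to Manning's n through C = R^(1/6) / n.
R^(1/6) = 2.37^(1/6) = 1.15467.
C = 1.15467 / 0.012 = 96.22 m^(1/2)/s.

96.22


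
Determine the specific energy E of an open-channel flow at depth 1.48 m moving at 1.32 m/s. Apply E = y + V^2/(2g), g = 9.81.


Specific energy E = y + V^2/(2g).
Velocity head = V^2/(2g) = 1.32^2 / (2*9.81) = 1.7424 / 19.62 = 0.0888 m.
E = 1.48 + 0.0888 = 1.5688 m.

1.5688


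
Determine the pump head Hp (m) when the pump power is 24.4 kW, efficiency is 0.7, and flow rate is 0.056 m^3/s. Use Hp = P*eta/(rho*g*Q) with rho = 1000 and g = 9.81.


Pump head formula: Hp = P * eta / (rho * g * Q).
Numerator: P * eta = 24.4 * 1000 * 0.7 = 17080.0 W.
Denominator: rho * g * Q = 1000 * 9.81 * 0.056 = 549.36.
Hp = 17080.0 / 549.36 = 31.09 m.

31.09


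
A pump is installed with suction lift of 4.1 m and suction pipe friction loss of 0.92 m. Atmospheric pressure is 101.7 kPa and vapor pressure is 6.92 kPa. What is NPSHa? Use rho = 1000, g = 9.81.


NPSHa = p_atm/(rho*g) - z_s - hf_s - p_vap/(rho*g).
p_atm/(rho*g) = 101.7*1000 / (1000*9.81) = 10.367 m.
p_vap/(rho*g) = 6.92*1000 / (1000*9.81) = 0.705 m.
NPSHa = 10.367 - 4.1 - 0.92 - 0.705
      = 4.64 m.

4.64


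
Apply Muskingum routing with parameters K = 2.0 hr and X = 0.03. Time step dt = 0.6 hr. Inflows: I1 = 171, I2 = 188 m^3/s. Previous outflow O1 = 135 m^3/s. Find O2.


Muskingum coefficients:
denom = 2*K*(1-X) + dt = 2*2.0*(1-0.03) + 0.6 = 4.48.
C0 = (dt - 2*K*X)/denom = (0.6 - 2*2.0*0.03)/4.48 = 0.1071.
C1 = (dt + 2*K*X)/denom = (0.6 + 2*2.0*0.03)/4.48 = 0.1607.
C2 = (2*K*(1-X) - dt)/denom = 0.7321.
O2 = C0*I2 + C1*I1 + C2*O1
   = 0.1071*188 + 0.1607*171 + 0.7321*135
   = 146.46 m^3/s.

146.46


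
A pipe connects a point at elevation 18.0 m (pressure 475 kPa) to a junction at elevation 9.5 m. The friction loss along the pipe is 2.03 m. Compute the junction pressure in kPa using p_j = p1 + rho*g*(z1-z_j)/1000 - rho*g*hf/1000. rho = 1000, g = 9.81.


Junction pressure: p_j = p1 + rho*g*(z1 - z_j)/1000 - rho*g*hf/1000.
Elevation term = 1000*9.81*(18.0 - 9.5)/1000 = 83.385 kPa.
Friction term = 1000*9.81*2.03/1000 = 19.914 kPa.
p_j = 475 + 83.385 - 19.914 = 538.47 kPa.

538.47


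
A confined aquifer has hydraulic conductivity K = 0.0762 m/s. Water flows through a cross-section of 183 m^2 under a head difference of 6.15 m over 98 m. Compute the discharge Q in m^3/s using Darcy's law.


Darcy's law: Q = K * A * i, where i = dh/L.
Hydraulic gradient i = 6.15 / 98 = 0.062755.
Q = 0.0762 * 183 * 0.062755
  = 0.8751 m^3/s.

0.8751


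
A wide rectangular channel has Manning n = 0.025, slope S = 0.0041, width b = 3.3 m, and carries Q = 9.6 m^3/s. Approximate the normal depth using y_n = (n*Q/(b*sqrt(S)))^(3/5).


We use the wide-channel approximation y_n = (n*Q/(b*sqrt(S)))^(3/5).
sqrt(S) = sqrt(0.0041) = 0.064031.
Numerator: n*Q = 0.025 * 9.6 = 0.24.
Denominator: b*sqrt(S) = 3.3 * 0.064031 = 0.211302.
arg = 1.1358.
y_n = 1.1358^(3/5) = 1.0794 m.

1.0794


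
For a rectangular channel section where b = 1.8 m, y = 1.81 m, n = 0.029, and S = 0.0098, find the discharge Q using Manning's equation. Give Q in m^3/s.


For a rectangular channel, the cross-sectional area A = b * y = 1.8 * 1.81 = 3.26 m^2.
The wetted perimeter P = b + 2y = 1.8 + 2*1.81 = 5.42 m.
Hydraulic radius R = A/P = 3.26/5.42 = 0.6011 m.
Velocity V = (1/n)*R^(2/3)*S^(1/2) = (1/0.029)*0.6011^(2/3)*0.0098^(1/2) = 2.4314 m/s.
Discharge Q = A * V = 3.26 * 2.4314 = 7.921 m^3/s.

7.921


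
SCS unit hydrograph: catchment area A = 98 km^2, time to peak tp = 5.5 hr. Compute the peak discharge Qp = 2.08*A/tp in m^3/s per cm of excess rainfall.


SCS formula: Qp = 2.08 * A / tp.
Qp = 2.08 * 98 / 5.5
   = 203.84 / 5.5
   = 37.06 m^3/s per cm.

37.06


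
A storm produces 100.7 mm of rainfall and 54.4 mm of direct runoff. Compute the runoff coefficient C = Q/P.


The runoff coefficient C = runoff depth / rainfall depth.
C = 54.4 / 100.7
  = 0.5402.

0.5402


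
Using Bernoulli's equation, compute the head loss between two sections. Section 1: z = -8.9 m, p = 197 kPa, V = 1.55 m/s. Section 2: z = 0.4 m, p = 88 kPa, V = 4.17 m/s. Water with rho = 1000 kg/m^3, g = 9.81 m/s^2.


Total head at each section: H = z + p/(rho*g) + V^2/(2g).
H1 = -8.9 + 197*1000/(1000*9.81) + 1.55^2/(2*9.81)
   = -8.9 + 20.082 + 0.1225
   = 11.304 m.
H2 = 0.4 + 88*1000/(1000*9.81) + 4.17^2/(2*9.81)
   = 0.4 + 8.97 + 0.8863
   = 10.257 m.
h_L = H1 - H2 = 11.304 - 10.257 = 1.047 m.

1.047


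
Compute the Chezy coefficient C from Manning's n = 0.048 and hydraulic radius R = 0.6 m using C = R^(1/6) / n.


The Chezy coefficient relates to Manning's n through C = R^(1/6) / n.
R^(1/6) = 0.6^(1/6) = 0.918386.
C = 0.918386 / 0.048 = 19.13 m^(1/2)/s.

19.13
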